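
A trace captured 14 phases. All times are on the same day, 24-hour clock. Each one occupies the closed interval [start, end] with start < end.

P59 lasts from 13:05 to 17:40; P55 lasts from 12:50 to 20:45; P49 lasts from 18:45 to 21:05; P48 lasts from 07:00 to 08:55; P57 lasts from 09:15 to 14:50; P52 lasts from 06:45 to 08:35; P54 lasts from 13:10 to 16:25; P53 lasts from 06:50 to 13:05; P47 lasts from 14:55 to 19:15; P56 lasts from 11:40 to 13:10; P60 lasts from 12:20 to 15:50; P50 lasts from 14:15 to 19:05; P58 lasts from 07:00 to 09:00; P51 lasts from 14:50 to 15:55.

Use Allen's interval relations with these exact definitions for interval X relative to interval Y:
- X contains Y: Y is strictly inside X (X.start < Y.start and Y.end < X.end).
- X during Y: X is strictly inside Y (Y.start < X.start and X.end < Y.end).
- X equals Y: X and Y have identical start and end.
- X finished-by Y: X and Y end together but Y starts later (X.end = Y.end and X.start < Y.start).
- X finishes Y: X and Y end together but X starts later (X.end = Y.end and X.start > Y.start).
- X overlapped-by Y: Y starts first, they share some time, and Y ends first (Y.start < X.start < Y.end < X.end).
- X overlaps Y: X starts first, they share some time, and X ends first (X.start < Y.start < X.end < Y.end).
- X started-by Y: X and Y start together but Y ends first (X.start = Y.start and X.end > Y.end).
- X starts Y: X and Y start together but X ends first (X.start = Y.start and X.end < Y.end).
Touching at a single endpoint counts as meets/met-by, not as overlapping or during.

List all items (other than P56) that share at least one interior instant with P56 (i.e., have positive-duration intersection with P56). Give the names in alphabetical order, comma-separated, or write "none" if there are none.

Target P56 = [11:40, 13:10].
P47 [14:55, 19:15] → after → no.
P48 [07:00, 08:55] → before → no.
P49 [18:45, 21:05] → after → no.
P50 [14:15, 19:05] → after → no.
P51 [14:50, 15:55] → after → no.
P52 [06:45, 08:35] → before → no.
P53 [06:50, 13:05] → overlaps → yes.
P54 [13:10, 16:25] → met-by → no.
P55 [12:50, 20:45] → overlapped-by → yes.
P57 [09:15, 14:50] → contains → yes.
P58 [07:00, 09:00] → before → no.
P59 [13:05, 17:40] → overlapped-by → yes.
P60 [12:20, 15:50] → overlapped-by → yes.
Result: P53, P55, P57, P59, P60.

P53, P55, P57, P59, P60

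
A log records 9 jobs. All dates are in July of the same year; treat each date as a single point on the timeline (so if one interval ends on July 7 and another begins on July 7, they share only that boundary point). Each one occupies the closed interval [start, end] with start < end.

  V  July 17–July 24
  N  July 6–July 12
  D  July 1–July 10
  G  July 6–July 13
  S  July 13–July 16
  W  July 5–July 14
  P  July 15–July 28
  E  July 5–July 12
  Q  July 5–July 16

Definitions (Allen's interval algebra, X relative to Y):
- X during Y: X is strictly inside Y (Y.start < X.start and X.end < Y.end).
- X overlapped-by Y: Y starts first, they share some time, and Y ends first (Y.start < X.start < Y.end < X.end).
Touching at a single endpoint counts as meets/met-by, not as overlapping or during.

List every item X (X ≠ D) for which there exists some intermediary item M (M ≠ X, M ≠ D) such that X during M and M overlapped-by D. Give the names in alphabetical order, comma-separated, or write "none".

Target D = [July 1, July 10].
Intermediaries M with M overlapped-by D: E, G, N, Q, W.
Via E — items with X during E: none.
Via G — items with X during G: none.
Via N — items with X during N: none.
Via Q — items with X during Q: G, N.
Via W — items with X during W: G, N.
Union: G, N.

G, N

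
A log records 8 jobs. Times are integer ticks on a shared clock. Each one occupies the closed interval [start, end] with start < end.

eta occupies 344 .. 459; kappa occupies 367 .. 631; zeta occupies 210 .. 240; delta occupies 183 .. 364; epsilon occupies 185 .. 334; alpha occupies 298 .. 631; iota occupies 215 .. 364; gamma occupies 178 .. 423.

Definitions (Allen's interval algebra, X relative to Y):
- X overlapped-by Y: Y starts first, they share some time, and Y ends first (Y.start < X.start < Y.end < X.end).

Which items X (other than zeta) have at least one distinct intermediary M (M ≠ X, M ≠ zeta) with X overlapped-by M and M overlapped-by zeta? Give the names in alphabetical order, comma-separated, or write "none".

alpha, eta

Target zeta = [210, 240].
Intermediaries M with M overlapped-by zeta: iota.
Via iota — items with X overlapped-by iota: alpha, eta.
Union: alpha, eta.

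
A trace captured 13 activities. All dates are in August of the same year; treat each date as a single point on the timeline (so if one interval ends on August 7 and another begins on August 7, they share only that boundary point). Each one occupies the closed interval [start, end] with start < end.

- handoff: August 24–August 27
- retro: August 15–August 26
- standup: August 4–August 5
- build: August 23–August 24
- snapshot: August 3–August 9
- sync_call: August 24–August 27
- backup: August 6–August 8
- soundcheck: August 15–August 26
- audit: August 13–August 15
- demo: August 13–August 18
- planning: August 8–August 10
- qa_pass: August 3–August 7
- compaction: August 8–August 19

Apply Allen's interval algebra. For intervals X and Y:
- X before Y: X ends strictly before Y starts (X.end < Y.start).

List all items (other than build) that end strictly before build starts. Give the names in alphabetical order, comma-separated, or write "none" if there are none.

audit, backup, compaction, demo, planning, qa_pass, snapshot, standup

Target build = [August 23, August 24].
audit [August 13, August 15] → before → yes.
backup [August 6, August 8] → before → yes.
compaction [August 8, August 19] → before → yes.
demo [August 13, August 18] → before → yes.
handoff [August 24, August 27] → met-by → no.
planning [August 8, August 10] → before → yes.
qa_pass [August 3, August 7] → before → yes.
retro [August 15, August 26] → contains → no.
snapshot [August 3, August 9] → before → yes.
soundcheck [August 15, August 26] → contains → no.
standup [August 4, August 5] → before → yes.
sync_call [August 24, August 27] → met-by → no.
Result: audit, backup, compaction, demo, planning, qa_pass, snapshot, standup.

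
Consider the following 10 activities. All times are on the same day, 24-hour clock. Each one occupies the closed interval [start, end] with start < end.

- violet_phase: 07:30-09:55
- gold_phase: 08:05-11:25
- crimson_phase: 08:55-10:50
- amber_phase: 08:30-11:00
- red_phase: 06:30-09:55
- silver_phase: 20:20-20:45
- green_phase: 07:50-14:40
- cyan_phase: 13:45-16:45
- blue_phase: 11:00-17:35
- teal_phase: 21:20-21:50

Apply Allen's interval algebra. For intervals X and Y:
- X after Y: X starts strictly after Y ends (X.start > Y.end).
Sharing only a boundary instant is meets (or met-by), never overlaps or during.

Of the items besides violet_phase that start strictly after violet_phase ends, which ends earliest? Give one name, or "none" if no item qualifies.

Target violet_phase = [07:30, 09:55].
amber_phase [08:30, 11:00] → overlapped-by → excluded.
blue_phase [11:00, 17:35] → after → candidate.
crimson_phase [08:55, 10:50] → overlapped-by → excluded.
cyan_phase [13:45, 16:45] → after → candidate.
gold_phase [08:05, 11:25] → overlapped-by → excluded.
green_phase [07:50, 14:40] → overlapped-by → excluded.
red_phase [06:30, 09:55] → finished-by → excluded.
silver_phase [20:20, 20:45] → after → candidate.
teal_phase [21:20, 21:50] → after → candidate.
Among candidates, earliest end is 16:45 → cyan_phase.

cyan_phase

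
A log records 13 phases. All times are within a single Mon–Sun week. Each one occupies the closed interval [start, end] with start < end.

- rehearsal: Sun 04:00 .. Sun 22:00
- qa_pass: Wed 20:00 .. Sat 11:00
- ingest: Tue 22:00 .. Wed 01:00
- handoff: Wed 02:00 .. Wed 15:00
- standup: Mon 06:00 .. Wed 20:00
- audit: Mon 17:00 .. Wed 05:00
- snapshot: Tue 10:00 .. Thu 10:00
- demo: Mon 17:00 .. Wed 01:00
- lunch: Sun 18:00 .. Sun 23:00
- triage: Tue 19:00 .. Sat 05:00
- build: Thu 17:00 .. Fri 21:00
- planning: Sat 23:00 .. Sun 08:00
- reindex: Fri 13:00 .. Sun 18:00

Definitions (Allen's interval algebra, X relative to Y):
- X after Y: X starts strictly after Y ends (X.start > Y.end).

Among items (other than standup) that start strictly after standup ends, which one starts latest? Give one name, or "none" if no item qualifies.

Target standup = [Mon 06:00, Wed 20:00].
audit [Mon 17:00, Wed 05:00] → during → excluded.
build [Thu 17:00, Fri 21:00] → after → candidate.
demo [Mon 17:00, Wed 01:00] → during → excluded.
handoff [Wed 02:00, Wed 15:00] → during → excluded.
ingest [Tue 22:00, Wed 01:00] → during → excluded.
lunch [Sun 18:00, Sun 23:00] → after → candidate.
planning [Sat 23:00, Sun 08:00] → after → candidate.
qa_pass [Wed 20:00, Sat 11:00] → met-by → excluded.
rehearsal [Sun 04:00, Sun 22:00] → after → candidate.
reindex [Fri 13:00, Sun 18:00] → after → candidate.
snapshot [Tue 10:00, Thu 10:00] → overlapped-by → excluded.
triage [Tue 19:00, Sat 05:00] → overlapped-by → excluded.
Among candidates, latest start is Sun 18:00 → lunch.

lunch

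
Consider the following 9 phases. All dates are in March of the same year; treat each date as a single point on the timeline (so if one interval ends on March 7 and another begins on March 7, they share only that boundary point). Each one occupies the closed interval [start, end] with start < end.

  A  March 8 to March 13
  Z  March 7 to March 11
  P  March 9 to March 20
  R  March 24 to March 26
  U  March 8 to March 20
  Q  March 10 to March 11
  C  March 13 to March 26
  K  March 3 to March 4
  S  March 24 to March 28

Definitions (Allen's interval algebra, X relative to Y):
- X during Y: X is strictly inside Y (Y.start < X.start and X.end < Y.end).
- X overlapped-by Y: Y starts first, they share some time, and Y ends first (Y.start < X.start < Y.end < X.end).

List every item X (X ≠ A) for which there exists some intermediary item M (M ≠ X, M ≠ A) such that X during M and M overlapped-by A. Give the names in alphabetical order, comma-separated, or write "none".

Q

Target A = [March 8, March 13].
Intermediaries M with M overlapped-by A: P.
Via P — items with X during P: Q.
Union: Q.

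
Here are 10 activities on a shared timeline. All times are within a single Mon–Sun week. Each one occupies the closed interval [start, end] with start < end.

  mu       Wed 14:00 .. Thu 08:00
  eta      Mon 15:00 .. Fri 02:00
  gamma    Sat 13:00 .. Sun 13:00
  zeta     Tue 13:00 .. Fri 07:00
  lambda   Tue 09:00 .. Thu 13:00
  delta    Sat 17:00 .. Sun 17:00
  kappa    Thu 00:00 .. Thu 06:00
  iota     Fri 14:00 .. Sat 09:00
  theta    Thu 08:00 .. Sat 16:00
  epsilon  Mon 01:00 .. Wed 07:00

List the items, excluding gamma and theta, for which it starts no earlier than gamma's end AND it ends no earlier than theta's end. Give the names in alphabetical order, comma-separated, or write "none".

Conditions: its start is no earlier than gamma's end (X.start >= Sun 13:00) AND its end is no earlier than theta's end (X.end >= Sat 16:00).
delta: start Sat 17:00 >= Sun 13:00? ✗; end Sun 17:00 >= Sat 16:00? ✓ → no.
epsilon: start Mon 01:00 >= Sun 13:00? ✗; end Wed 07:00 >= Sat 16:00? ✗ → no.
eta: start Mon 15:00 >= Sun 13:00? ✗; end Fri 02:00 >= Sat 16:00? ✗ → no.
iota: start Fri 14:00 >= Sun 13:00? ✗; end Sat 09:00 >= Sat 16:00? ✗ → no.
kappa: start Thu 00:00 >= Sun 13:00? ✗; end Thu 06:00 >= Sat 16:00? ✗ → no.
lambda: start Tue 09:00 >= Sun 13:00? ✗; end Thu 13:00 >= Sat 16:00? ✗ → no.
mu: start Wed 14:00 >= Sun 13:00? ✗; end Thu 08:00 >= Sat 16:00? ✗ → no.
zeta: start Tue 13:00 >= Sun 13:00? ✗; end Fri 07:00 >= Sat 16:00? ✗ → no.
Result: none.

none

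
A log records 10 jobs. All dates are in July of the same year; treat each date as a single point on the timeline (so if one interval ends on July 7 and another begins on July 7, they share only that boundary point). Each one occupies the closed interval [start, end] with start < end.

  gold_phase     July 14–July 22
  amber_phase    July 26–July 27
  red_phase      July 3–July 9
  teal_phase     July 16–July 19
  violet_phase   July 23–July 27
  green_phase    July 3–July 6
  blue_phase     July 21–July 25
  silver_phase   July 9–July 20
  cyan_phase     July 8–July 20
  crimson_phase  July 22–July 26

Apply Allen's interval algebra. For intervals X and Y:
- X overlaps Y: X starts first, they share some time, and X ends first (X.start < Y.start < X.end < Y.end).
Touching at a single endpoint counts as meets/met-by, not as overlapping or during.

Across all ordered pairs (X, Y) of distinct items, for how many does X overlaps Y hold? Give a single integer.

Checking all 90 ordered pairs for relation 'overlaps'; matching pairs in alphabetical order:
(blue_phase, crimson_phase): blue_phase overlaps crimson_phase ✓
(blue_phase, violet_phase): blue_phase overlaps violet_phase ✓
(crimson_phase, violet_phase): crimson_phase overlaps violet_phase ✓
(cyan_phase, gold_phase): cyan_phase overlaps gold_phase ✓
(gold_phase, blue_phase): gold_phase overlaps blue_phase ✓
(red_phase, cyan_phase): red_phase overlaps cyan_phase ✓
(silver_phase, gold_phase): silver_phase overlaps gold_phase ✓
Count: 7.

7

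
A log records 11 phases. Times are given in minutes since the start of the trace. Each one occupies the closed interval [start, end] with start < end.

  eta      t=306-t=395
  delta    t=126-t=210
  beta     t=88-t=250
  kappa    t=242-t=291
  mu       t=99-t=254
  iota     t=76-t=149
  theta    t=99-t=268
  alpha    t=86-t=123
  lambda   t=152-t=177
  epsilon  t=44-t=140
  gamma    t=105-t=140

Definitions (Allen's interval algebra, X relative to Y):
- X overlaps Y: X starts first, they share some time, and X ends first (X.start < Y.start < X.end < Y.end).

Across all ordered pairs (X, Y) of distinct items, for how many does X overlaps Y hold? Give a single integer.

19

Checking all 110 ordered pairs for relation 'overlaps'; matching pairs in alphabetical order:
(alpha, beta): alpha overlaps beta ✓
(alpha, gamma): alpha overlaps gamma ✓
(alpha, mu): alpha overlaps mu ✓
(alpha, theta): alpha overlaps theta ✓
(beta, kappa): beta overlaps kappa ✓
(beta, mu): beta overlaps mu ✓
(beta, theta): beta overlaps theta ✓
(epsilon, beta): epsilon overlaps beta ✓
(epsilon, delta): epsilon overlaps delta ✓
(epsilon, iota): epsilon overlaps iota ✓
(epsilon, mu): epsilon overlaps mu ✓
(epsilon, theta): epsilon overlaps theta ✓
(gamma, delta): gamma overlaps delta ✓
(iota, beta): iota overlaps beta ✓
(iota, delta): iota overlaps delta ✓
(iota, mu): iota overlaps mu ✓
(iota, theta): iota overlaps theta ✓
(mu, kappa): mu overlaps kappa ✓
(theta, kappa): theta overlaps kappa ✓
Count: 19.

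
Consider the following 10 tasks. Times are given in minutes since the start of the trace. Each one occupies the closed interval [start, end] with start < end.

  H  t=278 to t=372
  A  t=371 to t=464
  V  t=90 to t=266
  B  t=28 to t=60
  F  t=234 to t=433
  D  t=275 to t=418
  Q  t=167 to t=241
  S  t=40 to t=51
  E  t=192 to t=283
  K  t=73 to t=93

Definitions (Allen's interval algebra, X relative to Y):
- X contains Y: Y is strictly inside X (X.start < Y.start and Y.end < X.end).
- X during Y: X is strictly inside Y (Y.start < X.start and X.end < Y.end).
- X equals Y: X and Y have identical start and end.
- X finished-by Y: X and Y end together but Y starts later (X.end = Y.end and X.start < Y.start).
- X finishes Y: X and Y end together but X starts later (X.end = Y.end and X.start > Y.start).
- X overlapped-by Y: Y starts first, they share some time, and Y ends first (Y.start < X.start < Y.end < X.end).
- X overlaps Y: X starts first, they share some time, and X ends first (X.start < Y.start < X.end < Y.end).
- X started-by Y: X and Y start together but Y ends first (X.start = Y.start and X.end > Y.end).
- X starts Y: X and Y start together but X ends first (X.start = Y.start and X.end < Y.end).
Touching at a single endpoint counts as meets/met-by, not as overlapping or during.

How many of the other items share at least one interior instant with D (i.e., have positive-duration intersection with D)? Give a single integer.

4

Target D = [t=275, t=418].
A [t=371, t=464] → overlapped-by → counts.
B [t=28, t=60] → before → no.
E [t=192, t=283] → overlaps → counts.
F [t=234, t=433] → contains → counts.
H [t=278, t=372] → during → counts.
K [t=73, t=93] → before → no.
Q [t=167, t=241] → before → no.
S [t=40, t=51] → before → no.
V [t=90, t=266] → before → no.
Total: 4.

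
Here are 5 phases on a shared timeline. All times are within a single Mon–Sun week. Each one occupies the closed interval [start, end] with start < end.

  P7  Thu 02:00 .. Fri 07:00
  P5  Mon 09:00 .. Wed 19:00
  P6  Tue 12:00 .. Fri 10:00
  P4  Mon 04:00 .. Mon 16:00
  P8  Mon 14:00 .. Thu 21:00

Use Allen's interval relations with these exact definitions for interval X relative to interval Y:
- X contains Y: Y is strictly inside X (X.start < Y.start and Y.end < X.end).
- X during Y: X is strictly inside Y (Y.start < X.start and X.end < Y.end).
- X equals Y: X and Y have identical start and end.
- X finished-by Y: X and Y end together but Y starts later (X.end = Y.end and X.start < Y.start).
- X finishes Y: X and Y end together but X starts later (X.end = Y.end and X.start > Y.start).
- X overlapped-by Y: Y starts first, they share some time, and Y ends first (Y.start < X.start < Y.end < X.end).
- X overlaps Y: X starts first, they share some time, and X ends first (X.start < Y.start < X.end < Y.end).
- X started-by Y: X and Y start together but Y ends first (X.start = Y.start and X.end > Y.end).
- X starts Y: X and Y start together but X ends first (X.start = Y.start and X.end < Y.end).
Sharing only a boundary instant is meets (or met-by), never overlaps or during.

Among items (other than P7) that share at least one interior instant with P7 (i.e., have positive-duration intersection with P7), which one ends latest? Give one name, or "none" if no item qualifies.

Target P7 = [Thu 02:00, Fri 07:00].
P4 [Mon 04:00, Mon 16:00] → before → excluded.
P5 [Mon 09:00, Wed 19:00] → before → excluded.
P6 [Tue 12:00, Fri 10:00] → contains → candidate.
P8 [Mon 14:00, Thu 21:00] → overlaps → candidate.
Among candidates, latest end is Fri 10:00 → P6.

P6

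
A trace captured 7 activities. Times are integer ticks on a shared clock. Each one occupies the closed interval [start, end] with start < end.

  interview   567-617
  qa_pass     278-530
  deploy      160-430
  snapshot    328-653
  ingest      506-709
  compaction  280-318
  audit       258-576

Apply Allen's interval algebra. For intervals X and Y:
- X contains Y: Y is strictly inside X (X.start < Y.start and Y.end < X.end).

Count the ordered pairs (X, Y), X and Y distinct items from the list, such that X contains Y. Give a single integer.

Checking all 42 ordered pairs for relation 'contains'; matching pairs in alphabetical order:
(audit, compaction): audit contains compaction ✓
(audit, qa_pass): audit contains qa_pass ✓
(deploy, compaction): deploy contains compaction ✓
(ingest, interview): ingest contains interview ✓
(qa_pass, compaction): qa_pass contains compaction ✓
(snapshot, interview): snapshot contains interview ✓
Count: 6.

6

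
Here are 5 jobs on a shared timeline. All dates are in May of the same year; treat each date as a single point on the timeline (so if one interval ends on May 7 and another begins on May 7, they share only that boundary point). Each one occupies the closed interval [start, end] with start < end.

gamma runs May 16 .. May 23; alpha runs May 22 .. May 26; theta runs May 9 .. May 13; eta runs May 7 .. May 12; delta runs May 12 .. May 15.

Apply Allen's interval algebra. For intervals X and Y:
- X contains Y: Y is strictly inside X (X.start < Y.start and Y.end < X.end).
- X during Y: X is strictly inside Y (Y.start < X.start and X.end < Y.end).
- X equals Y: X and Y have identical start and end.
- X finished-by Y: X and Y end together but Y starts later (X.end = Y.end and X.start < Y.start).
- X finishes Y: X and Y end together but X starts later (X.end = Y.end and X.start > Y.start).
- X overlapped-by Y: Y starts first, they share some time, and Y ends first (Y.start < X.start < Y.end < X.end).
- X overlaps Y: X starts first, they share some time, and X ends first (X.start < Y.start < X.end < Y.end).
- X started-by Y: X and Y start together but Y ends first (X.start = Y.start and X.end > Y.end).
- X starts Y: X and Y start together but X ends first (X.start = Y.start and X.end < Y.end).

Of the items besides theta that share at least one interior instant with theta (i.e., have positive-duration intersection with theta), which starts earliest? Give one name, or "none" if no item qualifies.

Target theta = [May 9, May 13].
alpha [May 22, May 26] → after → excluded.
delta [May 12, May 15] → overlapped-by → candidate.
eta [May 7, May 12] → overlaps → candidate.
gamma [May 16, May 23] → after → excluded.
Among candidates, earliest start is May 7 → eta.

eta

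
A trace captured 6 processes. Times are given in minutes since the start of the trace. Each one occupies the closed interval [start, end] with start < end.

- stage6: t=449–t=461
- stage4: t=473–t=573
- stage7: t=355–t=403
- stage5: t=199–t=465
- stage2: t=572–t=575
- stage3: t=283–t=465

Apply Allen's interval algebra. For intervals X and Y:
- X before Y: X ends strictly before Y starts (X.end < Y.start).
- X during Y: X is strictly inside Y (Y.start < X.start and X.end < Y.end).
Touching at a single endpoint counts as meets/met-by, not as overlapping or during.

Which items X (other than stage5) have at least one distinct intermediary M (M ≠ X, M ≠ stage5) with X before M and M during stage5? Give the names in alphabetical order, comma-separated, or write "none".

stage7

Target stage5 = [t=199, t=465].
Intermediaries M with M during stage5: stage6, stage7.
Via stage6 — items with X before stage6: stage7.
Via stage7 — items with X before stage7: none.
Union: stage7.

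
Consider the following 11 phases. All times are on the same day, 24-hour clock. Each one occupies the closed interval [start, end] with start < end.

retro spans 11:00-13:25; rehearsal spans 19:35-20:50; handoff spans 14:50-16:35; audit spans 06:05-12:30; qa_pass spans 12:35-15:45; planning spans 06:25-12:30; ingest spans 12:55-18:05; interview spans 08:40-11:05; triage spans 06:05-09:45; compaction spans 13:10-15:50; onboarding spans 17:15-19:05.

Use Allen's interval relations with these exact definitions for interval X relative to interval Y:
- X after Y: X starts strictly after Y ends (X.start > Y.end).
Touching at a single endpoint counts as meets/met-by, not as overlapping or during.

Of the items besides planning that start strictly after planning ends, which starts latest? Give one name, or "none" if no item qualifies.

rehearsal

Target planning = [06:25, 12:30].
audit [06:05, 12:30] → finished-by → excluded.
compaction [13:10, 15:50] → after → candidate.
handoff [14:50, 16:35] → after → candidate.
ingest [12:55, 18:05] → after → candidate.
interview [08:40, 11:05] → during → excluded.
onboarding [17:15, 19:05] → after → candidate.
qa_pass [12:35, 15:45] → after → candidate.
rehearsal [19:35, 20:50] → after → candidate.
retro [11:00, 13:25] → overlapped-by → excluded.
triage [06:05, 09:45] → overlaps → excluded.
Among candidates, latest start is 19:35 → rehearsal.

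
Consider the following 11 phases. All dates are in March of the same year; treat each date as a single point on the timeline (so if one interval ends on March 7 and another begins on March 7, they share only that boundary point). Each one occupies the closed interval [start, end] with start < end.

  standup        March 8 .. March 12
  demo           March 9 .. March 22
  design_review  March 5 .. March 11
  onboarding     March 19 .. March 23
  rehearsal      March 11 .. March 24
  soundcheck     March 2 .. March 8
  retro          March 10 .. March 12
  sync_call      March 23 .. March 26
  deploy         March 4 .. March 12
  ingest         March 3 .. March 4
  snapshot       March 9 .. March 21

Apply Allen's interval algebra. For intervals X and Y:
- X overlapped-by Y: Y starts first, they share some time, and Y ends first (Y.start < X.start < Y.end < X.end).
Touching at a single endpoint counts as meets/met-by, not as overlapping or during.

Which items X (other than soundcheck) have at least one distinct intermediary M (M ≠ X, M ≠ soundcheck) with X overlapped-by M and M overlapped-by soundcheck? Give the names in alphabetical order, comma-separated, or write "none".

Target soundcheck = [March 2, March 8].
Intermediaries M with M overlapped-by soundcheck: deploy, design_review.
Via deploy — items with X overlapped-by deploy: demo, rehearsal, snapshot.
Via design_review — items with X overlapped-by design_review: demo, retro, snapshot, standup.
Union: demo, rehearsal, retro, snapshot, standup.

demo, rehearsal, retro, snapshot, standup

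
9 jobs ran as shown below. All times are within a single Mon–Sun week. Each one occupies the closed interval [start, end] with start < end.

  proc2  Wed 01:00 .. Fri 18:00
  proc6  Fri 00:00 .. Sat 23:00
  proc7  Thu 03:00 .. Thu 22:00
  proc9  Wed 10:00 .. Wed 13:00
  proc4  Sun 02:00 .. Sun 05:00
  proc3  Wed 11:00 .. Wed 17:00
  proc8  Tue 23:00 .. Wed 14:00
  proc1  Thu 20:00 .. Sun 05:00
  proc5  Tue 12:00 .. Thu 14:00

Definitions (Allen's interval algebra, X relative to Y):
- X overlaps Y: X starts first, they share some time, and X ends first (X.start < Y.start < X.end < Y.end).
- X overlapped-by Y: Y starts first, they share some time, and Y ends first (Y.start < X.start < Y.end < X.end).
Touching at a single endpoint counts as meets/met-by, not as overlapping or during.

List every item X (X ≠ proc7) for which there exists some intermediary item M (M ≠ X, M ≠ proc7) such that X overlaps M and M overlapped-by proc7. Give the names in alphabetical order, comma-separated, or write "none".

Target proc7 = [Thu 03:00, Thu 22:00].
Intermediaries M with M overlapped-by proc7: proc1.
Via proc1 — items with X overlaps proc1: proc2.
Union: proc2.

proc2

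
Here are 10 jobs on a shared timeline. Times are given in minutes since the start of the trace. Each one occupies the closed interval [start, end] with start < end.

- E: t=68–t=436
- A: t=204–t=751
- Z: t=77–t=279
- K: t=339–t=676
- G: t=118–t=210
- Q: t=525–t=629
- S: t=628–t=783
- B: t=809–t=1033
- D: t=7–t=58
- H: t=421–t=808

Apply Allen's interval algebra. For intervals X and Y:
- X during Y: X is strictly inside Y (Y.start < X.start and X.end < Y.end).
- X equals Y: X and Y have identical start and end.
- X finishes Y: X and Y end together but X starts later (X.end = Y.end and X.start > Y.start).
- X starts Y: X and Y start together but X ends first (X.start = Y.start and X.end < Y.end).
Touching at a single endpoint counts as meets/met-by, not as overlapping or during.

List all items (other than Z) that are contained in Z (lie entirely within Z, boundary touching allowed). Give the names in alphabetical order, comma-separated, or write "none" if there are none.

Target Z = [t=77, t=279].
A [t=204, t=751] → overlapped-by → no.
B [t=809, t=1033] → after → no.
D [t=7, t=58] → before → no.
E [t=68, t=436] → contains → no.
G [t=118, t=210] → during → yes.
H [t=421, t=808] → after → no.
K [t=339, t=676] → after → no.
Q [t=525, t=629] → after → no.
S [t=628, t=783] → after → no.
Result: G.

G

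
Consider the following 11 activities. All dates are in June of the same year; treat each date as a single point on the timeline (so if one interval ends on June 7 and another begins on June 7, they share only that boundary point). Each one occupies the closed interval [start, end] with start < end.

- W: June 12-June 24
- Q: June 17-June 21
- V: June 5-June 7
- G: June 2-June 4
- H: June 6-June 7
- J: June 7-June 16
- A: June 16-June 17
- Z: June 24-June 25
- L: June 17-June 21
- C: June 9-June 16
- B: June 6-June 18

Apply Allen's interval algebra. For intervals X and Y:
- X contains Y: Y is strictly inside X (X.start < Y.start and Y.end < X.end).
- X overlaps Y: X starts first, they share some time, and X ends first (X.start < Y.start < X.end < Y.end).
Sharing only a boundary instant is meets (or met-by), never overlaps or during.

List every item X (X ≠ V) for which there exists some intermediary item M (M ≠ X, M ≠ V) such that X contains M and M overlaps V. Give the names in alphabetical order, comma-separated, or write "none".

none

Target V = [June 5, June 7].
Intermediaries M with M overlaps V: none.
Union: none.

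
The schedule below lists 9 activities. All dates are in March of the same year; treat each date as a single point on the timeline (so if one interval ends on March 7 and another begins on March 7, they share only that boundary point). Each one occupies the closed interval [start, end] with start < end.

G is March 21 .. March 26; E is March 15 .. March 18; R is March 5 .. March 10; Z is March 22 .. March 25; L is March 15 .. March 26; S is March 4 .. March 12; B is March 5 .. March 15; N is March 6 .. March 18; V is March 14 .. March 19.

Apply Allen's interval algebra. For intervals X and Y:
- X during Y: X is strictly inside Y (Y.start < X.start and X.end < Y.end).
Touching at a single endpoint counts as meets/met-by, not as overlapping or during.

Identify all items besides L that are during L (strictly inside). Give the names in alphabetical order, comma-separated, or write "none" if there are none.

Target L = [March 15, March 26].
B [March 5, March 15] → meets → no.
E [March 15, March 18] → starts → no.
G [March 21, March 26] → finishes → no.
N [March 6, March 18] → overlaps → no.
R [March 5, March 10] → before → no.
S [March 4, March 12] → before → no.
V [March 14, March 19] → overlaps → no.
Z [March 22, March 25] → during → yes.
Result: Z.

Z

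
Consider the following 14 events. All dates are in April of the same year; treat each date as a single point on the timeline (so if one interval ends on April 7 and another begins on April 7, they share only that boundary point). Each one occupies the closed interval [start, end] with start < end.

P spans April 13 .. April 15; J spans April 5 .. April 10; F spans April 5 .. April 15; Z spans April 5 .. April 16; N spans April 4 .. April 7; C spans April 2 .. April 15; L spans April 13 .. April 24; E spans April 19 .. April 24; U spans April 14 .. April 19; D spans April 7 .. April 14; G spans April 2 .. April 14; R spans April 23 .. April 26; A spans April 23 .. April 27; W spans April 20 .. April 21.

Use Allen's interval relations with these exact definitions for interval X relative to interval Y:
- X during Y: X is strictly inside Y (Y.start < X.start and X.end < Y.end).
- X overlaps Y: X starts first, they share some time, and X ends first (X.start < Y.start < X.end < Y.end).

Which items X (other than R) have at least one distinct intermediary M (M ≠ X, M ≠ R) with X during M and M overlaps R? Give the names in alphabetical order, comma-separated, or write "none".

Target R = [April 23, April 26].
Intermediaries M with M overlaps R: E, L.
Via E — items with X during E: W.
Via L — items with X during L: U, W.
Union: U, W.

U, W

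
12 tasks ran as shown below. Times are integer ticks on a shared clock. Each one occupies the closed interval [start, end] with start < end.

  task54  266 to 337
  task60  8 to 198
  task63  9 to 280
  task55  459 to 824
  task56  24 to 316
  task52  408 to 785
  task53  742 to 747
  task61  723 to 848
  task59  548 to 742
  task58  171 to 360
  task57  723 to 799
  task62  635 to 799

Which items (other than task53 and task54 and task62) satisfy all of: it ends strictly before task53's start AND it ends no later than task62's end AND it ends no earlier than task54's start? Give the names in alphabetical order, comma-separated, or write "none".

Conditions: its end is strictly before task53's start (X.end < 742) AND its end is no later than task62's end (X.end <= 799) AND its end is no earlier than task54's start (X.end >= 266).
task52: end 785 < 742? ✗; end 785 <= 799? ✓; end 785 >= 266? ✓ → no.
task55: end 824 < 742? ✗; end 824 <= 799? ✗; end 824 >= 266? ✓ → no.
task56: end 316 < 742? ✓; end 316 <= 799? ✓; end 316 >= 266? ✓ → yes.
task57: end 799 < 742? ✗; end 799 <= 799? ✓; end 799 >= 266? ✓ → no.
task58: end 360 < 742? ✓; end 360 <= 799? ✓; end 360 >= 266? ✓ → yes.
task59: end 742 < 742? ✗; end 742 <= 799? ✓; end 742 >= 266? ✓ → no.
task60: end 198 < 742? ✓; end 198 <= 799? ✓; end 198 >= 266? ✗ → no.
task61: end 848 < 742? ✗; end 848 <= 799? ✗; end 848 >= 266? ✓ → no.
task63: end 280 < 742? ✓; end 280 <= 799? ✓; end 280 >= 266? ✓ → yes.
Result: task56, task58, task63.

task56, task58, task63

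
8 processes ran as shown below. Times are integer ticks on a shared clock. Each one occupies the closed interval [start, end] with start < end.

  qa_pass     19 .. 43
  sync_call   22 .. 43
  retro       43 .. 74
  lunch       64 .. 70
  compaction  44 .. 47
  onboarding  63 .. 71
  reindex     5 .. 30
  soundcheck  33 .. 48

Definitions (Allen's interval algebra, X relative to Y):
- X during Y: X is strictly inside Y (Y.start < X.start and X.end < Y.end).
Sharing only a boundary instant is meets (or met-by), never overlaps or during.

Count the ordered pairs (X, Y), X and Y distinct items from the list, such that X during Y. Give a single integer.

5

Checking all 56 ordered pairs for relation 'during'; matching pairs in alphabetical order:
(compaction, retro): compaction during retro ✓
(compaction, soundcheck): compaction during soundcheck ✓
(lunch, onboarding): lunch during onboarding ✓
(lunch, retro): lunch during retro ✓
(onboarding, retro): onboarding during retro ✓
Count: 5.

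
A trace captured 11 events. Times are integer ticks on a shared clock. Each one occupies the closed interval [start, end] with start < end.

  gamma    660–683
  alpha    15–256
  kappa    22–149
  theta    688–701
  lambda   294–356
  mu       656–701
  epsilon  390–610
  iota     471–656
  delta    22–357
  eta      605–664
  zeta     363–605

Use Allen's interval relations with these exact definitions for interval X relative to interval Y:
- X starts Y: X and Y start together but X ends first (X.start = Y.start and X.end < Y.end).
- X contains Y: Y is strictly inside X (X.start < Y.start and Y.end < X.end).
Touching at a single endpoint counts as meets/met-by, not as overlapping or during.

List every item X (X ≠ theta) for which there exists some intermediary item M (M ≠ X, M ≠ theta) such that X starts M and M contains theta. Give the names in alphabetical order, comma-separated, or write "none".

Target theta = [688, 701].
Intermediaries M with M contains theta: none.
Union: none.

none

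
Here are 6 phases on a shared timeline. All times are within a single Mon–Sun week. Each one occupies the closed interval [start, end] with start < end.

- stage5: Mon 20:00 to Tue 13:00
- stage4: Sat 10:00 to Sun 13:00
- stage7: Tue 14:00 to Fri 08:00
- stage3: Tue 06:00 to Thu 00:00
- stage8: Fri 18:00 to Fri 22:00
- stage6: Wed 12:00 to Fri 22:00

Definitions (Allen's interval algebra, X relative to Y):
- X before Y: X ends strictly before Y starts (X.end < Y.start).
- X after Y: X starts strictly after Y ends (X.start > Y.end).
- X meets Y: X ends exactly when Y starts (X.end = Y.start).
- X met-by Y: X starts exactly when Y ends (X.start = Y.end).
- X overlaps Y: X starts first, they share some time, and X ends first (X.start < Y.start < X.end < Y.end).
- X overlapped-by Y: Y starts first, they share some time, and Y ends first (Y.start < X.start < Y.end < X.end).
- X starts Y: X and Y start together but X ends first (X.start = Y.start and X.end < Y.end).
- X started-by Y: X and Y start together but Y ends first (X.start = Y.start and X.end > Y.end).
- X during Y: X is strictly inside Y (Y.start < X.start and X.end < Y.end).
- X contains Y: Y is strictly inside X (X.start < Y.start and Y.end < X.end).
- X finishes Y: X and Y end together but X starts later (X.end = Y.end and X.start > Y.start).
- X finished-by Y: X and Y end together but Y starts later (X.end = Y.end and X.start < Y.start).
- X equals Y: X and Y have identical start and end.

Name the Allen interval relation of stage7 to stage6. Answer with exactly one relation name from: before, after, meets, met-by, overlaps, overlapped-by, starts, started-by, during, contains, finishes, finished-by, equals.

stage7 = [Tue 14:00, Fri 08:00]; stage6 = [Wed 12:00, Fri 22:00].
Compare endpoints: stage7.start < stage6.start, stage7.start < stage6.end, stage7.end > stage6.start, stage7.end < stage6.end.
That pattern is 'overlaps'.

overlaps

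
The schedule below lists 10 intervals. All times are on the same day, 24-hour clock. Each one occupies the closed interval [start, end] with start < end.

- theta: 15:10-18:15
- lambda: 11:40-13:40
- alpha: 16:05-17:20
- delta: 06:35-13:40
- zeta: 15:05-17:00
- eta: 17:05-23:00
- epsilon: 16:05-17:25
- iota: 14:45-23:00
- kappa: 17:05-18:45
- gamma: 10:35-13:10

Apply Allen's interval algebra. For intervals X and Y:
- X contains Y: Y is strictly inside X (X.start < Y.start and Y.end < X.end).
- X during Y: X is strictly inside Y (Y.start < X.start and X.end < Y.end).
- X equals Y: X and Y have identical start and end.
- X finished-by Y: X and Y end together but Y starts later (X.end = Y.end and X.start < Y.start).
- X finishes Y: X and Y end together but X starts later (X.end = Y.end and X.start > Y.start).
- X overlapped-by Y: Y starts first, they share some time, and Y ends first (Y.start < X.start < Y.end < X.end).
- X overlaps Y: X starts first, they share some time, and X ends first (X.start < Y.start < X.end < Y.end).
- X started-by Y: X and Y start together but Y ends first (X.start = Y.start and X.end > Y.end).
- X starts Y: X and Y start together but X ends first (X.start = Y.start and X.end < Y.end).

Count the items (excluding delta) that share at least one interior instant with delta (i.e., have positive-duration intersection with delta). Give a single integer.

Target delta = [06:35, 13:40].
alpha [16:05, 17:20] → after → no.
epsilon [16:05, 17:25] → after → no.
eta [17:05, 23:00] → after → no.
gamma [10:35, 13:10] → during → counts.
iota [14:45, 23:00] → after → no.
kappa [17:05, 18:45] → after → no.
lambda [11:40, 13:40] → finishes → counts.
theta [15:10, 18:15] → after → no.
zeta [15:05, 17:00] → after → no.
Total: 2.

2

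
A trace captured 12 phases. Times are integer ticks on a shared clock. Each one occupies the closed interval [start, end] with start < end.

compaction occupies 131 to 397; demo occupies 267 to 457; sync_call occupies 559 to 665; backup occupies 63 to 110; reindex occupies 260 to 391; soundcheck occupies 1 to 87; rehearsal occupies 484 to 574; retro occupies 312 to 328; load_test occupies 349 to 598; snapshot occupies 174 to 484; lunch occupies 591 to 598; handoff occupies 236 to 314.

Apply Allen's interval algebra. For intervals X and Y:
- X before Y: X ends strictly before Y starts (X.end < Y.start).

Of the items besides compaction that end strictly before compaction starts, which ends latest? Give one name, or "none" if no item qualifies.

backup

Target compaction = [131, 397].
backup [63, 110] → before → candidate.
demo [267, 457] → overlapped-by → excluded.
handoff [236, 314] → during → excluded.
load_test [349, 598] → overlapped-by → excluded.
lunch [591, 598] → after → excluded.
rehearsal [484, 574] → after → excluded.
reindex [260, 391] → during → excluded.
retro [312, 328] → during → excluded.
snapshot [174, 484] → overlapped-by → excluded.
soundcheck [1, 87] → before → candidate.
sync_call [559, 665] → after → excluded.
Among candidates, latest end is 110 → backup.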